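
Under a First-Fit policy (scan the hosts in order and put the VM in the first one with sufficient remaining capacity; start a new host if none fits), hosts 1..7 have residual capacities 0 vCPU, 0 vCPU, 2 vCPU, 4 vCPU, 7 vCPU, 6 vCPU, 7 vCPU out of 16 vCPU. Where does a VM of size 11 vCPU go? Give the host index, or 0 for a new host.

0

No host has ≥ 11 vCPU free, so a new host is opened.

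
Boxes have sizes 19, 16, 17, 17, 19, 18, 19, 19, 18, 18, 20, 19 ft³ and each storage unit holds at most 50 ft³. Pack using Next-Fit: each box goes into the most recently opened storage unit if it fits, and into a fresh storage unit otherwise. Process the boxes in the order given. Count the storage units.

19 ft³ → storage unit 1 (remaining 31 ft³)
16 ft³ → storage unit 1 (remaining 15 ft³)
17 ft³ → storage unit 2 (remaining 33 ft³)
17 ft³ → storage unit 2 (remaining 16 ft³)
19 ft³ → storage unit 3 (remaining 31 ft³)
18 ft³ → storage unit 3 (remaining 13 ft³)
19 ft³ → storage unit 4 (remaining 31 ft³)
19 ft³ → storage unit 4 (remaining 12 ft³)
18 ft³ → storage unit 5 (remaining 32 ft³)
18 ft³ → storage unit 5 (remaining 14 ft³)
20 ft³ → storage unit 6 (remaining 30 ft³)
19 ft³ → storage unit 6 (remaining 11 ft³)

6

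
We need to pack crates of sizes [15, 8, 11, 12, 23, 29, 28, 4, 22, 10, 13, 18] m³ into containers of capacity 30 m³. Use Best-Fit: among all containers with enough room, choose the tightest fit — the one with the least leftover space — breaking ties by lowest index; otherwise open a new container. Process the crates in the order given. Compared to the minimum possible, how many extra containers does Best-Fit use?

Best-Fit: [15,8,4] [11,12] [23] [29] [28] [22] [10,13] [18] → 8 containers.
Total size 193 m³; any packing needs at least ⌈193/30⌉ = 7 containers.
An optimal packing achieves that bound: [29] [28] [23,4] [22,8] [18,12] [15,13] [11,10] → 7 containers.
Excess: 8 − 7 = 1.

1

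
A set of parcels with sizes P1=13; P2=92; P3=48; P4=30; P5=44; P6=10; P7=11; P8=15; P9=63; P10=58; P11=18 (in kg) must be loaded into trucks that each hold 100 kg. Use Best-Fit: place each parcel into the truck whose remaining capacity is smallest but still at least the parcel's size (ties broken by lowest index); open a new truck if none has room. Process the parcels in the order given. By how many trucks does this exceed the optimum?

Best-Fit: [13,48,30] [92] [44,10,11,15,18] [63] [58] → 5 trucks.
Total size 402 kg; any packing needs at least ⌈402/100⌉ = 5 trucks.
So 5 is already optimal.

0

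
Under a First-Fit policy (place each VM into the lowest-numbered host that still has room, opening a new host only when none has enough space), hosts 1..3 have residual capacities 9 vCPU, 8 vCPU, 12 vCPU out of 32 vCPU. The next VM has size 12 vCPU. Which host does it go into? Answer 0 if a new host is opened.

Hosts with room: host 3 (12 vCPU).
The first with room is host 3.

3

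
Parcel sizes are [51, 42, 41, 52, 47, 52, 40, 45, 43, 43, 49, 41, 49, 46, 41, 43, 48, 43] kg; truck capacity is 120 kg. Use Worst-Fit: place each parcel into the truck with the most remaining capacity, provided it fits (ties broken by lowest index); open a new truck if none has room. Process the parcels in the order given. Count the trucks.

9

truck 1: place 51 kg, 69 kg left
truck 1: place 42 kg, 27 kg left
truck 2: place 41 kg, 79 kg left
truck 2: place 52 kg, 27 kg left
truck 3: place 47 kg, 73 kg left
truck 3: place 52 kg, 21 kg left
truck 4: place 40 kg, 80 kg left
truck 4: place 45 kg, 35 kg left
truck 5: place 43 kg, 77 kg left
truck 5: place 43 kg, 34 kg left
truck 6: place 49 kg, 71 kg left
truck 6: place 41 kg, 30 kg left
truck 7: place 49 kg, 71 kg left
truck 7: place 46 kg, 25 kg left
truck 8: place 41 kg, 79 kg left
truck 8: place 43 kg, 36 kg left
truck 9: place 48 kg, 72 kg left
truck 9: place 43 kg, 29 kg left
Final trucks: [51,42] [41,52] [47,52] [40,45] [43,43] [49,41] [49,46] [41,43] [48,43].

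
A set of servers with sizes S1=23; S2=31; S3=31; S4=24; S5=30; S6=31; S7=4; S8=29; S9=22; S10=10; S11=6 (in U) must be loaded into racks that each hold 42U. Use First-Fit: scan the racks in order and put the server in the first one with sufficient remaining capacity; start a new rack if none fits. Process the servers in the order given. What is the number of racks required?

8 racks

S1 (23U) → rack 1 (remaining 19U)
S2 (31U) → rack 2 (remaining 11U)
S3 (31U) → rack 3 (remaining 11U)
S4 (24U) → rack 4 (remaining 18U)
S5 (30U) → rack 5 (remaining 12U)
S6 (31U) → rack 6 (remaining 11U)
S7 (4U) → rack 1 (remaining 15U)
S8 (29U) → rack 7 (remaining 13U)
S9 (22U) → rack 8 (remaining 20U)
S10 (10U) → rack 1 (remaining 5U)
S11 (6U) → rack 2 (remaining 5U)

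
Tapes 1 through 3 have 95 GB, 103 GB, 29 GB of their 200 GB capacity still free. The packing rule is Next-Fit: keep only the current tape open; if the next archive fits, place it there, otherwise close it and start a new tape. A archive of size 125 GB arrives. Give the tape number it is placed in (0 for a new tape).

Next-Fit only looks at tape 3, which has 29 GB free.
125 GB does not fit, so a new tape is opened.

0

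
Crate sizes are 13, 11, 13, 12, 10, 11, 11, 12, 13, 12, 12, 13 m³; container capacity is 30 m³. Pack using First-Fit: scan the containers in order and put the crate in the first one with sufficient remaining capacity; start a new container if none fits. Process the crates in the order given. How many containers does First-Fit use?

6

13 m³ → container 1 (remaining 17 m³)
11 m³ → container 1 (remaining 6 m³)
13 m³ → container 2 (remaining 17 m³)
12 m³ → container 2 (remaining 5 m³)
10 m³ → container 3 (remaining 20 m³)
11 m³ → container 3 (remaining 9 m³)
11 m³ → container 4 (remaining 19 m³)
12 m³ → container 4 (remaining 7 m³)
13 m³ → container 5 (remaining 17 m³)
12 m³ → container 5 (remaining 5 m³)
12 m³ → container 6 (remaining 18 m³)
13 m³ → container 6 (remaining 5 m³)
Final containers: [13,11] [13,12] [10,11] [11,12] [13,12] [12,13].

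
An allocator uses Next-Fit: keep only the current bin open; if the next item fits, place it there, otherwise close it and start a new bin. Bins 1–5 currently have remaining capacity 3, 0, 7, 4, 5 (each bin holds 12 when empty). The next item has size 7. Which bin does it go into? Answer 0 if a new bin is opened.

Next-Fit only looks at bin 5, which has 5 free.
7 does not fit, so a new bin is opened.

0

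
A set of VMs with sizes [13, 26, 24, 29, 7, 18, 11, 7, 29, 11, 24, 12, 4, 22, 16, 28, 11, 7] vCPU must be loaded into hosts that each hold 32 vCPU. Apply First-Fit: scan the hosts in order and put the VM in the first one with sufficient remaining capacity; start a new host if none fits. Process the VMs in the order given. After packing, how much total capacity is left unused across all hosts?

host 1: place 13 vCPU, 19 vCPU left
host 2: place 26 vCPU, 6 vCPU left
host 3: place 24 vCPU, 8 vCPU left
host 4: place 29 vCPU, 3 vCPU left
host 1: place 7 vCPU, 12 vCPU left
host 5: place 18 vCPU, 14 vCPU left
host 1: place 11 vCPU, 1 vCPU left
host 3: place 7 vCPU, 1 vCPU left
host 6: place 29 vCPU, 3 vCPU left
host 5: place 11 vCPU, 3 vCPU left
host 7: place 24 vCPU, 8 vCPU left
host 8: place 12 vCPU, 20 vCPU left
host 2: place 4 vCPU, 2 vCPU left
host 9: place 22 vCPU, 10 vCPU left
host 8: place 16 vCPU, 4 vCPU left
host 10: place 28 vCPU, 4 vCPU left
host 11: place 11 vCPU, 21 vCPU left
host 7: place 7 vCPU, 1 vCPU left
11 hosts × 32 vCPU = 352 vCPU; used 299 vCPU; unused 53 vCPU.

53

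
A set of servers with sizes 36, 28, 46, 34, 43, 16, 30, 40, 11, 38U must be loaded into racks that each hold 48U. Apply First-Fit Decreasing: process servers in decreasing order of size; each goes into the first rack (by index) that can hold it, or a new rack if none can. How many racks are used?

Sorted descending: 46, 43, 40, 38, 36, 34, 30, 28, 16, 11.
Put 46U in rack 1; 2U remain.
Put 43U in rack 2; 5U remain.
Put 40U in rack 3; 8U remain.
Put 38U in rack 4; 10U remain.
Put 36U in rack 5; 12U remain.
Put 34U in rack 6; 14U remain.
Put 30U in rack 7; 18U remain.
Put 28U in rack 8; 20U remain.
Put 16U in rack 7; 2U remain.
Put 11U in rack 5; 1U remain.
Final racks: [46] [43] [40] [38] [36,11] [34] [30,16] [28].

8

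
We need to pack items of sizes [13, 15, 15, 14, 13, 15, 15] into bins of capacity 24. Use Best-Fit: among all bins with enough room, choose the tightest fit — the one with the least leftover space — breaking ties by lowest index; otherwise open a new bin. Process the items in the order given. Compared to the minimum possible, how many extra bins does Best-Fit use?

0

Best-Fit: [13] [15] [15] [14] [13] [15] [15] → 7 bins.
7 items exceed 12 (half the capacity), and no two of those can share a bin, so at least 7 bins are needed.
So 7 is already optimal.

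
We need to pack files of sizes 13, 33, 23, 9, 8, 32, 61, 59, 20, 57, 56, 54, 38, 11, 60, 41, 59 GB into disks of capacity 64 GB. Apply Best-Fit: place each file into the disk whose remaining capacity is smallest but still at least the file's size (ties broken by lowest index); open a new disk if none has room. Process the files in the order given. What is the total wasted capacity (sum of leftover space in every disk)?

70

13 GB → disk 1 (remaining 51 GB)
33 GB → disk 1 (remaining 18 GB)
23 GB → disk 2 (remaining 41 GB)
9 GB → disk 1 (remaining 9 GB)
8 GB → disk 1 (remaining 1 GB)
32 GB → disk 2 (remaining 9 GB)
61 GB → disk 3 (remaining 3 GB)
59 GB → disk 4 (remaining 5 GB)
20 GB → disk 5 (remaining 44 GB)
57 GB → disk 6 (remaining 7 GB)
56 GB → disk 7 (remaining 8 GB)
54 GB → disk 8 (remaining 10 GB)
38 GB → disk 5 (remaining 6 GB)
11 GB → disk 9 (remaining 53 GB)
60 GB → disk 10 (remaining 4 GB)
41 GB → disk 9 (remaining 12 GB)
59 GB → disk 11 (remaining 5 GB)
11 disks × 64 GB = 704 GB; used 634 GB; unused 70 GB.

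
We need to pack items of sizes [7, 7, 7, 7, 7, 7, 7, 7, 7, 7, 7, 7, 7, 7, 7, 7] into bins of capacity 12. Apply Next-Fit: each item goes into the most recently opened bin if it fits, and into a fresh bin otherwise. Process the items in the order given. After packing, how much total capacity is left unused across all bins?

80

bin 1: place 7, 5 left
bin 2: place 7, 5 left
bin 3: place 7, 5 left
bin 4: place 7, 5 left
bin 5: place 7, 5 left
bin 6: place 7, 5 left
bin 7: place 7, 5 left
bin 8: place 7, 5 left
bin 9: place 7, 5 left
bin 10: place 7, 5 left
bin 11: place 7, 5 left
bin 12: place 7, 5 left
bin 13: place 7, 5 left
bin 14: place 7, 5 left
bin 15: place 7, 5 left
bin 16: place 7, 5 left
16 bins × 12 = 192; used 112; unused 80.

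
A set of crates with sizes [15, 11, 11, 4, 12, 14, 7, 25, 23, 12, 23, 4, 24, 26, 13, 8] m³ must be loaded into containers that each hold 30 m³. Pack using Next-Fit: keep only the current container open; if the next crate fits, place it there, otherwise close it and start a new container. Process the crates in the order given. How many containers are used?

Put 15 m³ in container 1; 15 m³ remain.
Put 11 m³ in container 1; 4 m³ remain.
Put 11 m³ in container 2; 19 m³ remain.
Put 4 m³ in container 2; 15 m³ remain.
Put 12 m³ in container 2; 3 m³ remain.
Put 14 m³ in container 3; 16 m³ remain.
Put 7 m³ in container 3; 9 m³ remain.
Put 25 m³ in container 4; 5 m³ remain.
Put 23 m³ in container 5; 7 m³ remain.
Put 12 m³ in container 6; 18 m³ remain.
Put 23 m³ in container 7; 7 m³ remain.
Put 4 m³ in container 7; 3 m³ remain.
Put 24 m³ in container 8; 6 m³ remain.
Put 26 m³ in container 9; 4 m³ remain.
Put 13 m³ in container 10; 17 m³ remain.
Put 8 m³ in container 10; 9 m³ remain.
Final containers: [15,11] [11,4,12] [14,7] [25] [23] [12] [23,4] [24] [26] [13,8].

10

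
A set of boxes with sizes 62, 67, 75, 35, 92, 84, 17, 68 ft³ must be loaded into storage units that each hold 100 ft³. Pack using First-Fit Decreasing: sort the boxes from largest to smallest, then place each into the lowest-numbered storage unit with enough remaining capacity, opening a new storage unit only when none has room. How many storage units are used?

Sorted descending: 92, 84, 75, 68, 67, 62, 35, 17.
Put 92 ft³ in storage unit 1; 8 ft³ remain.
Put 84 ft³ in storage unit 2; 16 ft³ remain.
Put 75 ft³ in storage unit 3; 25 ft³ remain.
Put 68 ft³ in storage unit 4; 32 ft³ remain.
Put 67 ft³ in storage unit 5; 33 ft³ remain.
Put 62 ft³ in storage unit 6; 38 ft³ remain.
Put 35 ft³ in storage unit 6; 3 ft³ remain.
Put 17 ft³ in storage unit 3; 8 ft³ remain.

6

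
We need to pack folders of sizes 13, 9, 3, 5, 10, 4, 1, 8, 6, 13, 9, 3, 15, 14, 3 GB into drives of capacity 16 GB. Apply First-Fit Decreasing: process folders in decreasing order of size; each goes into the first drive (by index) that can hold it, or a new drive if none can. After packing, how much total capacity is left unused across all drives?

Sorted descending: 15, 14, 13, 13, 10, 9, 9, 8, 6, 5, 4, 3, 3, 3, 1.
15 GB → drive 1 (remaining 1 GB)
14 GB → drive 2 (remaining 2 GB)
13 GB → drive 3 (remaining 3 GB)
13 GB → drive 4 (remaining 3 GB)
10 GB → drive 5 (remaining 6 GB)
9 GB → drive 6 (remaining 7 GB)
9 GB → drive 7 (remaining 7 GB)
8 GB → drive 8 (remaining 8 GB)
6 GB → drive 5 (remaining 0 GB)
5 GB → drive 6 (remaining 2 GB)
4 GB → drive 7 (remaining 3 GB)
3 GB → drive 3 (remaining 0 GB)
3 GB → drive 4 (remaining 0 GB)
3 GB → drive 7 (remaining 0 GB)
1 GB → drive 1 (remaining 0 GB)
8 drives × 16 GB = 128 GB; used 116 GB; unused 12 GB.

12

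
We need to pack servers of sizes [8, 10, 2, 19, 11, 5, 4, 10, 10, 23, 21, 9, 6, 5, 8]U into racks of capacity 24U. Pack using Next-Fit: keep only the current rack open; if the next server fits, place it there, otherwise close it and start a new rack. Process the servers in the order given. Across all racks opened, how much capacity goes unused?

rack 1: place 8U, 16U left
rack 1: place 10U, 6U left
rack 1: place 2U, 4U left
rack 2: place 19U, 5U left
rack 3: place 11U, 13U left
rack 3: place 5U, 8U left
rack 3: place 4U, 4U left
rack 4: place 10U, 14U left
rack 4: place 10U, 4U left
rack 5: place 23U, 1U left
rack 6: place 21U, 3U left
rack 7: place 9U, 15U left
rack 7: place 6U, 9U left
rack 7: place 5U, 4U left
rack 8: place 8U, 16U left
8 racks × 24U = 192U; used 151U; unused 41U.

41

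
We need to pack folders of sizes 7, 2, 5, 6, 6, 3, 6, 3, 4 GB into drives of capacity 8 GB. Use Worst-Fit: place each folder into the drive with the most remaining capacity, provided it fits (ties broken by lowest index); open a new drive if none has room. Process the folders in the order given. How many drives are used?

7 drives

7 GB → drive 1 (remaining 1 GB)
2 GB → drive 2 (remaining 6 GB)
5 GB → drive 2 (remaining 1 GB)
6 GB → drive 3 (remaining 2 GB)
6 GB → drive 4 (remaining 2 GB)
3 GB → drive 5 (remaining 5 GB)
6 GB → drive 6 (remaining 2 GB)
3 GB → drive 5 (remaining 2 GB)
4 GB → drive 7 (remaining 4 GB)
Final drives: [7] [2,5] [6] [6] [3,3] [6] [4].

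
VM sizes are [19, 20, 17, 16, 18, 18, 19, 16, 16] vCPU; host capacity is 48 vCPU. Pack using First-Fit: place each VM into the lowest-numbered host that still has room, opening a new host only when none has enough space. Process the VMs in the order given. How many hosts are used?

5

host 1: place 19 vCPU, 29 vCPU left
host 1: place 20 vCPU, 9 vCPU left
host 2: place 17 vCPU, 31 vCPU left
host 2: place 16 vCPU, 15 vCPU left
host 3: place 18 vCPU, 30 vCPU left
host 3: place 18 vCPU, 12 vCPU left
host 4: place 19 vCPU, 29 vCPU left
host 4: place 16 vCPU, 13 vCPU left
host 5: place 16 vCPU, 32 vCPU left
Final hosts: [19,20] [17,16] [18,18] [19,16] [16].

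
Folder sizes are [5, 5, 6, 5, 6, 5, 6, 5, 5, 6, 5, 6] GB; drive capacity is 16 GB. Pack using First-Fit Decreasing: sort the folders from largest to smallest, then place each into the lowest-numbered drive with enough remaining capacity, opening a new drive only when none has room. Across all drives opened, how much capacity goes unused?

15

Sorted descending: 6, 6, 6, 6, 6, 5, 5, 5, 5, 5, 5, 5.
drive 1: place 6 GB, 10 GB left
drive 1: place 6 GB, 4 GB left
drive 2: place 6 GB, 10 GB left
drive 2: place 6 GB, 4 GB left
drive 3: place 6 GB, 10 GB left
drive 3: place 5 GB, 5 GB left
drive 3: place 5 GB, 0 GB left
drive 4: place 5 GB, 11 GB left
drive 4: place 5 GB, 6 GB left
drive 4: place 5 GB, 1 GB left
drive 5: place 5 GB, 11 GB left
drive 5: place 5 GB, 6 GB left
5 drives × 16 GB = 80 GB; used 65 GB; unused 15 GB.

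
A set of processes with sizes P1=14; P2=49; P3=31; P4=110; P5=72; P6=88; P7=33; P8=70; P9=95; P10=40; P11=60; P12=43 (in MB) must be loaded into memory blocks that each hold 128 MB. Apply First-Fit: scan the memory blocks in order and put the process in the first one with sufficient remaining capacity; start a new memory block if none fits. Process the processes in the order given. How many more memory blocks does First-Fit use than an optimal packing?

First-Fit: [14,49,31,33] [110] [72,40] [88] [70,43] [95] [60] → 7 memory blocks.
Total size 705 MB; any packing needs at least ⌈705/128⌉ = 6 memory blocks.
An optimal packing achieves that bound: [110,14] [95,33] [88,40] [72,49] [70,43] [60,31] → 6 memory blocks.
Excess: 7 − 6 = 1.

1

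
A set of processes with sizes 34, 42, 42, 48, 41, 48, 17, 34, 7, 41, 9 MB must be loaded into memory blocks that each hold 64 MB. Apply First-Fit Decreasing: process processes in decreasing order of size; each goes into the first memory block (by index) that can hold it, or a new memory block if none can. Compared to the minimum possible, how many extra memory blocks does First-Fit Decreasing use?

0

First-Fit Decreasing: [48,9,7] [48] [42,17] [42] [41] [41] [34] [34] → 8 memory blocks.
8 processes exceed 32 MB (half the capacity), and no two of those can share a memory block, so at least 8 memory blocks are needed.
So 8 is already optimal.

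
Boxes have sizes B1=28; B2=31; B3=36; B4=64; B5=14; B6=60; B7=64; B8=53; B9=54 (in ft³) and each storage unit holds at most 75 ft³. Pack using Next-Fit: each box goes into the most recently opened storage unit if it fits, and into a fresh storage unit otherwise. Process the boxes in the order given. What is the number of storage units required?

7 storage units

B1 (28 ft³) → storage unit 1 (remaining 47 ft³)
B2 (31 ft³) → storage unit 1 (remaining 16 ft³)
B3 (36 ft³) → storage unit 2 (remaining 39 ft³)
B4 (64 ft³) → storage unit 3 (remaining 11 ft³)
B5 (14 ft³) → storage unit 4 (remaining 61 ft³)
B6 (60 ft³) → storage unit 4 (remaining 1 ft³)
B7 (64 ft³) → storage unit 5 (remaining 11 ft³)
B8 (53 ft³) → storage unit 6 (remaining 22 ft³)
B9 (54 ft³) → storage unit 7 (remaining 21 ft³)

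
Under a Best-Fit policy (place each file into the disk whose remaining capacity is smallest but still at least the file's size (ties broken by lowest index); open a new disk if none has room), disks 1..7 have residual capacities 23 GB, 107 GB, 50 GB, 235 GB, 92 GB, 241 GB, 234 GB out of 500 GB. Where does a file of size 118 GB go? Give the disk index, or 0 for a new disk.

7

Disks with room: disk 4 (235 GB), disk 6 (241 GB), disk 7 (234 GB).
Tightest fit is disk 7 with 234 GB free.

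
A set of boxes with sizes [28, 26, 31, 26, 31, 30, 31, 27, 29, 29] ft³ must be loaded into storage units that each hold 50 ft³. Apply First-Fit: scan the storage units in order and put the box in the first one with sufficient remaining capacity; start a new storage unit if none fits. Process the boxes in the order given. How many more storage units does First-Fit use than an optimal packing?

First-Fit: [28] [26] [31] [26] [31] [30] [31] [27] [29] [29] → 10 storage units.
10 boxes exceed 25 ft³ (half the capacity), and no two of those can share a storage unit, so at least 10 storage units are needed.
So 10 is already optimal.

0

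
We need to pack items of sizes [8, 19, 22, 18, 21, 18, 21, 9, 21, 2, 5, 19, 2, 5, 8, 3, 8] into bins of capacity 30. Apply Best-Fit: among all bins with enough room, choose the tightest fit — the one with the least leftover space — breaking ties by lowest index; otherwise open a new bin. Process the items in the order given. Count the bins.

8

bin 1: place 8, 22 left
bin 1: place 19, 3 left
bin 2: place 22, 8 left
bin 3: place 18, 12 left
bin 4: place 21, 9 left
bin 5: place 18, 12 left
bin 6: place 21, 9 left
bin 4: place 9, 0 left
bin 7: place 21, 9 left
bin 1: place 2, 1 left
bin 2: place 5, 3 left
bin 8: place 19, 11 left
bin 2: place 2, 1 left
bin 6: place 5, 4 left
bin 7: place 8, 1 left
bin 6: place 3, 1 left
bin 8: place 8, 3 left
Final bins: [8,19,2] [22,5,2] [18] [21,9] [18] [21,5,3] [21,8] [19,8].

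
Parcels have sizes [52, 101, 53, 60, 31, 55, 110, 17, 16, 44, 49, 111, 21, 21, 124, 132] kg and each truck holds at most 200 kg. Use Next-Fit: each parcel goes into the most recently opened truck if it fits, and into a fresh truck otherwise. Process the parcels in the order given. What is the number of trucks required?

6 trucks

52 kg → truck 1 (remaining 148 kg)
101 kg → truck 1 (remaining 47 kg)
53 kg → truck 2 (remaining 147 kg)
60 kg → truck 2 (remaining 87 kg)
31 kg → truck 2 (remaining 56 kg)
55 kg → truck 2 (remaining 1 kg)
110 kg → truck 3 (remaining 90 kg)
17 kg → truck 3 (remaining 73 kg)
16 kg → truck 3 (remaining 57 kg)
44 kg → truck 3 (remaining 13 kg)
49 kg → truck 4 (remaining 151 kg)
111 kg → truck 4 (remaining 40 kg)
21 kg → truck 4 (remaining 19 kg)
21 kg → truck 5 (remaining 179 kg)
124 kg → truck 5 (remaining 55 kg)
132 kg → truck 6 (remaining 68 kg)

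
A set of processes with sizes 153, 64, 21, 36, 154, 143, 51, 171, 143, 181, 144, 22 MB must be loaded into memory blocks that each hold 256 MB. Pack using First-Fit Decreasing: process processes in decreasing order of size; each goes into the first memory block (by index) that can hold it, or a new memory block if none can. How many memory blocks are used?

Sorted descending: 181, 171, 154, 153, 144, 143, 143, 64, 51, 36, 22, 21.
Put 181 MB in memory block 1; 75 MB remain.
Put 171 MB in memory block 2; 85 MB remain.
Put 154 MB in memory block 3; 102 MB remain.
Put 153 MB in memory block 4; 103 MB remain.
Put 144 MB in memory block 5; 112 MB remain.
Put 143 MB in memory block 6; 113 MB remain.
Put 143 MB in memory block 7; 113 MB remain.
Put 64 MB in memory block 1; 11 MB remain.
Put 51 MB in memory block 2; 34 MB remain.
Put 36 MB in memory block 3; 66 MB remain.
Put 22 MB in memory block 2; 12 MB remain.
Put 21 MB in memory block 3; 45 MB remain.
Final memory blocks: [181,64] [171,51,22] [154,36,21] [153] [144] [143] [143].

7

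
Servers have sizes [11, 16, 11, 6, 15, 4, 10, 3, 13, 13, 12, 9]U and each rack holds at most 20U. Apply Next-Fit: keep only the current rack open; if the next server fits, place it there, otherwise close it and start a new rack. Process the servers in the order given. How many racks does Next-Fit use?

9 racks

11U → rack 1 (remaining 9U)
16U → rack 2 (remaining 4U)
11U → rack 3 (remaining 9U)
6U → rack 3 (remaining 3U)
15U → rack 4 (remaining 5U)
4U → rack 4 (remaining 1U)
10U → rack 5 (remaining 10U)
3U → rack 5 (remaining 7U)
13U → rack 6 (remaining 7U)
13U → rack 7 (remaining 7U)
12U → rack 8 (remaining 8U)
9U → rack 9 (remaining 11U)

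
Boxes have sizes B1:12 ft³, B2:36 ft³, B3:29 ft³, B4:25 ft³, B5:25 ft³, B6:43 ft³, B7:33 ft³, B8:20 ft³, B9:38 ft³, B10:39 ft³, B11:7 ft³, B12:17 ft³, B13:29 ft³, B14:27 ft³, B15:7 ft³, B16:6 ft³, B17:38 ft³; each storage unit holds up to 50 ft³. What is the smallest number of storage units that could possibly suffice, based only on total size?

9 storage units

Total size = 12 + 36 + 29 + 25 + 25 + 43 + 33 + 20 + 38 + 39 + 7 + 17 + 29 + 27 + 7 + 6 + 38 = 431 ft³.
⌈431 / 50⌉ = 9.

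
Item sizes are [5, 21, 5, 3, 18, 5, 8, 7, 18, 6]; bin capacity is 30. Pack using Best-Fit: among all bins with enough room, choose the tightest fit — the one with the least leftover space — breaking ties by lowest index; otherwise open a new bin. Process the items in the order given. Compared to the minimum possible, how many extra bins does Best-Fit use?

Best-Fit: [5,21,3] [5,18,5] [8,7] [18,6] → 4 bins.
Total size 96; any packing needs at least ⌈96/30⌉ = 4 bins.
So 4 is already optimal.

0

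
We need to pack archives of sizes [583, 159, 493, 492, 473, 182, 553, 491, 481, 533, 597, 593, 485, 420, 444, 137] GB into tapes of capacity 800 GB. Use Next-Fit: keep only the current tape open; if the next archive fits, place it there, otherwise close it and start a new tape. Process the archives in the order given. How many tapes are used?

Put 583 GB in tape 1; 217 GB remain.
Put 159 GB in tape 1; 58 GB remain.
Put 493 GB in tape 2; 307 GB remain.
Put 492 GB in tape 3; 308 GB remain.
Put 473 GB in tape 4; 327 GB remain.
Put 182 GB in tape 4; 145 GB remain.
Put 553 GB in tape 5; 247 GB remain.
Put 491 GB in tape 6; 309 GB remain.
Put 481 GB in tape 7; 319 GB remain.
Put 533 GB in tape 8; 267 GB remain.
Put 597 GB in tape 9; 203 GB remain.
Put 593 GB in tape 10; 207 GB remain.
Put 485 GB in tape 11; 315 GB remain.
Put 420 GB in tape 12; 380 GB remain.
Put 444 GB in tape 13; 356 GB remain.
Put 137 GB in tape 13; 219 GB remain.

13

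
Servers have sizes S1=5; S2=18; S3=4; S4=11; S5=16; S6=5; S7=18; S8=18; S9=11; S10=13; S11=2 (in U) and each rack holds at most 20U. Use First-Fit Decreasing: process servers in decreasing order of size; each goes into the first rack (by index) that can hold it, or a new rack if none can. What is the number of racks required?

Sorted descending: 18, 18, 18, 16, 13, 11, 11, 5, 5, 4, 2.
rack 1: place 18U, 2U left
rack 2: place 18U, 2U left
rack 3: place 18U, 2U left
rack 4: place 16U, 4U left
rack 5: place 13U, 7U left
rack 6: place 11U, 9U left
rack 7: place 11U, 9U left
rack 5: place 5U, 2U left
rack 6: place 5U, 4U left
rack 4: place 4U, 0U left
rack 1: place 2U, 0U left

7 racks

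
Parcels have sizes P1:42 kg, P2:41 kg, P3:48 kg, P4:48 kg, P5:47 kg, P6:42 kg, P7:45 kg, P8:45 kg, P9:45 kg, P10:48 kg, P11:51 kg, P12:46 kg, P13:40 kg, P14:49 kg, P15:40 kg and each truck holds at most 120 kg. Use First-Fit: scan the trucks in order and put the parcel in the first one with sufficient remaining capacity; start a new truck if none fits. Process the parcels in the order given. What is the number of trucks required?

Put P1 (42 kg) in truck 1; 78 kg remain.
Put P2 (41 kg) in truck 1; 37 kg remain.
Put P3 (48 kg) in truck 2; 72 kg remain.
Put P4 (48 kg) in truck 2; 24 kg remain.
Put P5 (47 kg) in truck 3; 73 kg remain.
Put P6 (42 kg) in truck 3; 31 kg remain.
Put P7 (45 kg) in truck 4; 75 kg remain.
Put P8 (45 kg) in truck 4; 30 kg remain.
Put P9 (45 kg) in truck 5; 75 kg remain.
Put P10 (48 kg) in truck 5; 27 kg remain.
Put P11 (51 kg) in truck 6; 69 kg remain.
Put P12 (46 kg) in truck 6; 23 kg remain.
Put P13 (40 kg) in truck 7; 80 kg remain.
Put P14 (49 kg) in truck 7; 31 kg remain.
Put P15 (40 kg) in truck 8; 80 kg remain.
Final trucks: [42,41] [48,48] [47,42] [45,45] [45,48] [51,46] [40,49] [40].

8 trucks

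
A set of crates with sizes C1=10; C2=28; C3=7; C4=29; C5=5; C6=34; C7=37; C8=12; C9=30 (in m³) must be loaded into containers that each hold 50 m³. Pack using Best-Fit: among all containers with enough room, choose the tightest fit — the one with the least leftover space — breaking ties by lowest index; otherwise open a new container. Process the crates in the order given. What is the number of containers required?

Put C1 (10 m³) in container 1; 40 m³ remain.
Put C2 (28 m³) in container 1; 12 m³ remain.
Put C3 (7 m³) in container 1; 5 m³ remain.
Put C4 (29 m³) in container 2; 21 m³ remain.
Put C5 (5 m³) in container 1; 0 m³ remain.
Put C6 (34 m³) in container 3; 16 m³ remain.
Put C7 (37 m³) in container 4; 13 m³ remain.
Put C8 (12 m³) in container 4; 1 m³ remain.
Put C9 (30 m³) in container 5; 20 m³ remain.
Final containers: [10,28,7,5] [29] [34] [37,12] [30].

5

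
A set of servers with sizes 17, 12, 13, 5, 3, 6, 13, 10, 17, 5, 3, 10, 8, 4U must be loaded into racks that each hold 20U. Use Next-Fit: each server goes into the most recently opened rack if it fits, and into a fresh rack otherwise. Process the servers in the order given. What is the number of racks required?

9

rack 1: place 17U, 3U left
rack 2: place 12U, 8U left
rack 3: place 13U, 7U left
rack 3: place 5U, 2U left
rack 4: place 3U, 17U left
rack 4: place 6U, 11U left
rack 5: place 13U, 7U left
rack 6: place 10U, 10U left
rack 7: place 17U, 3U left
rack 8: place 5U, 15U left
rack 8: place 3U, 12U left
rack 8: place 10U, 2U left
rack 9: place 8U, 12U left
rack 9: place 4U, 8U left
Final racks: [17] [12] [13,5] [3,6] [13] [10] [17] [5,3,10] [8,4].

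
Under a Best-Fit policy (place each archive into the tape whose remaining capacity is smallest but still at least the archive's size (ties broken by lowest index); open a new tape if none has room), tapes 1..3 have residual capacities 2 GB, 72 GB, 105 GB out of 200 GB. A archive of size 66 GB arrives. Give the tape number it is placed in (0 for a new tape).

Tapes with room: tape 2 (72 GB), tape 3 (105 GB).
Tightest fit is tape 2 with 72 GB free.

2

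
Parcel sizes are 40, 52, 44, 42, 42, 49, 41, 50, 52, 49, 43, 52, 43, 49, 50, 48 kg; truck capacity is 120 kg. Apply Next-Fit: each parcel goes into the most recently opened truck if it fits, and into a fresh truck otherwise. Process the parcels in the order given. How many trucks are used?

truck 1: place 40 kg, 80 kg left
truck 1: place 52 kg, 28 kg left
truck 2: place 44 kg, 76 kg left
truck 2: place 42 kg, 34 kg left
truck 3: place 42 kg, 78 kg left
truck 3: place 49 kg, 29 kg left
truck 4: place 41 kg, 79 kg left
truck 4: place 50 kg, 29 kg left
truck 5: place 52 kg, 68 kg left
truck 5: place 49 kg, 19 kg left
truck 6: place 43 kg, 77 kg left
truck 6: place 52 kg, 25 kg left
truck 7: place 43 kg, 77 kg left
truck 7: place 49 kg, 28 kg left
truck 8: place 50 kg, 70 kg left
truck 8: place 48 kg, 22 kg left
Final trucks: [40,52] [44,42] [42,49] [41,50] [52,49] [43,52] [43,49] [50,48].

8 trucks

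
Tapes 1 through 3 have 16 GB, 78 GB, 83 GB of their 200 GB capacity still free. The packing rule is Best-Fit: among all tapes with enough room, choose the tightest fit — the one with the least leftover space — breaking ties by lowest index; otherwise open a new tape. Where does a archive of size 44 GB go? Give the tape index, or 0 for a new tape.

Tapes with room: tape 2 (78 GB), tape 3 (83 GB).
Tightest fit is tape 2 with 78 GB free.

2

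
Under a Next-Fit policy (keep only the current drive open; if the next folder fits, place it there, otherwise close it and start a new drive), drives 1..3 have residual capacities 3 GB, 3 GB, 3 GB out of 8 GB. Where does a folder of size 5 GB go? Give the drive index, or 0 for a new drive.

0

Next-Fit only looks at drive 3, which has 3 GB free.
5 GB does not fit, so a new drive is opened.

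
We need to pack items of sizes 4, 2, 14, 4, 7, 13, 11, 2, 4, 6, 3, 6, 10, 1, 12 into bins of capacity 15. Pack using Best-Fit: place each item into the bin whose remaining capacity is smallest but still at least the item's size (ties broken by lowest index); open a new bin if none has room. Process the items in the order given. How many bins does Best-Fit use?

bin 1: place 4, 11 left
bin 1: place 2, 9 left
bin 2: place 14, 1 left
bin 1: place 4, 5 left
bin 3: place 7, 8 left
bin 4: place 13, 2 left
bin 5: place 11, 4 left
bin 4: place 2, 0 left
bin 5: place 4, 0 left
bin 3: place 6, 2 left
bin 1: place 3, 2 left
bin 6: place 6, 9 left
bin 7: place 10, 5 left
bin 2: place 1, 0 left
bin 8: place 12, 3 left
Final bins: [4,2,4,3] [14,1] [7,6] [13,2] [11,4] [6] [10] [12].

8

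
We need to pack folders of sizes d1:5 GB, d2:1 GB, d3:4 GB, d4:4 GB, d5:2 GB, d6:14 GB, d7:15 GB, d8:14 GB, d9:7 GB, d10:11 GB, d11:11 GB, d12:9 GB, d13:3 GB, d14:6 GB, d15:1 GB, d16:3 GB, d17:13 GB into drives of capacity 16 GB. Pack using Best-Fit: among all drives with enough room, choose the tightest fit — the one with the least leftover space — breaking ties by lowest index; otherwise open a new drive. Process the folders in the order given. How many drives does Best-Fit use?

d1 (5 GB) → drive 1 (remaining 11 GB)
d2 (1 GB) → drive 1 (remaining 10 GB)
d3 (4 GB) → drive 1 (remaining 6 GB)
d4 (4 GB) → drive 1 (remaining 2 GB)
d5 (2 GB) → drive 1 (remaining 0 GB)
d6 (14 GB) → drive 2 (remaining 2 GB)
d7 (15 GB) → drive 3 (remaining 1 GB)
d8 (14 GB) → drive 4 (remaining 2 GB)
d9 (7 GB) → drive 5 (remaining 9 GB)
d10 (11 GB) → drive 6 (remaining 5 GB)
d11 (11 GB) → drive 7 (remaining 5 GB)
d12 (9 GB) → drive 5 (remaining 0 GB)
d13 (3 GB) → drive 6 (remaining 2 GB)
d14 (6 GB) → drive 8 (remaining 10 GB)
d15 (1 GB) → drive 3 (remaining 0 GB)
d16 (3 GB) → drive 7 (remaining 2 GB)
d17 (13 GB) → drive 9 (remaining 3 GB)
Final drives: [5,1,4,4,2] [14] [15,1] [14] [7,9] [11,3] [11,3] [6] [13].

9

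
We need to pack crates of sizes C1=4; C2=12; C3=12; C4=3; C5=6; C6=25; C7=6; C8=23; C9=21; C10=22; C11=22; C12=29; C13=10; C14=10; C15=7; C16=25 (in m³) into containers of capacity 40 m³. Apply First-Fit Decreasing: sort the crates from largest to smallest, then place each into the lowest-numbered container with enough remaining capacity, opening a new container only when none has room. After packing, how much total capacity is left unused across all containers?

43

Sorted descending: 29, 25, 25, 23, 22, 22, 21, 12, 12, 10, 10, 7, 6, 6, 4, 3.
29 m³ → container 1 (remaining 11 m³)
25 m³ → container 2 (remaining 15 m³)
25 m³ → container 3 (remaining 15 m³)
23 m³ → container 4 (remaining 17 m³)
22 m³ → container 5 (remaining 18 m³)
22 m³ → container 6 (remaining 18 m³)
21 m³ → container 7 (remaining 19 m³)
12 m³ → container 2 (remaining 3 m³)
12 m³ → container 3 (remaining 3 m³)
10 m³ → container 1 (remaining 1 m³)
10 m³ → container 4 (remaining 7 m³)
7 m³ → container 4 (remaining 0 m³)
6 m³ → container 5 (remaining 12 m³)
6 m³ → container 5 (remaining 6 m³)
4 m³ → container 5 (remaining 2 m³)
3 m³ → container 2 (remaining 0 m³)
7 containers × 40 m³ = 280 m³; used 237 m³; unused 43 m³.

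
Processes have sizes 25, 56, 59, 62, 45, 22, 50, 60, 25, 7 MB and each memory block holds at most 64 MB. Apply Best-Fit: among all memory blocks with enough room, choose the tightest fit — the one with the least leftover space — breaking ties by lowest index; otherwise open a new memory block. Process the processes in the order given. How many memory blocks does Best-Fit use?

8 memory blocks

25 MB → memory block 1 (remaining 39 MB)
56 MB → memory block 2 (remaining 8 MB)
59 MB → memory block 3 (remaining 5 MB)
62 MB → memory block 4 (remaining 2 MB)
45 MB → memory block 5 (remaining 19 MB)
22 MB → memory block 1 (remaining 17 MB)
50 MB → memory block 6 (remaining 14 MB)
60 MB → memory block 7 (remaining 4 MB)
25 MB → memory block 8 (remaining 39 MB)
7 MB → memory block 2 (remaining 1 MB)
Final memory blocks: [25,22] [56,7] [59] [62] [45] [50] [60] [25].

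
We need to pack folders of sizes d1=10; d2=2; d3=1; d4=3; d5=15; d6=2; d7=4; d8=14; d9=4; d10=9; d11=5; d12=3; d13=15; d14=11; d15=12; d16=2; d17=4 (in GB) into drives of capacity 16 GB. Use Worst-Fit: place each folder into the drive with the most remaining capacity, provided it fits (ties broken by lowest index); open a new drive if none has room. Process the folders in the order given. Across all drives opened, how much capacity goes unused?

d1 (10 GB) → drive 1 (remaining 6 GB)
d2 (2 GB) → drive 1 (remaining 4 GB)
d3 (1 GB) → drive 1 (remaining 3 GB)
d4 (3 GB) → drive 1 (remaining 0 GB)
d5 (15 GB) → drive 2 (remaining 1 GB)
d6 (2 GB) → drive 3 (remaining 14 GB)
d7 (4 GB) → drive 3 (remaining 10 GB)
d8 (14 GB) → drive 4 (remaining 2 GB)
d9 (4 GB) → drive 3 (remaining 6 GB)
d10 (9 GB) → drive 5 (remaining 7 GB)
d11 (5 GB) → drive 5 (remaining 2 GB)
d12 (3 GB) → drive 3 (remaining 3 GB)
d13 (15 GB) → drive 6 (remaining 1 GB)
d14 (11 GB) → drive 7 (remaining 5 GB)
d15 (12 GB) → drive 8 (remaining 4 GB)
d16 (2 GB) → drive 7 (remaining 3 GB)
d17 (4 GB) → drive 8 (remaining 0 GB)
8 drives × 16 GB = 128 GB; used 116 GB; unused 12 GB.

12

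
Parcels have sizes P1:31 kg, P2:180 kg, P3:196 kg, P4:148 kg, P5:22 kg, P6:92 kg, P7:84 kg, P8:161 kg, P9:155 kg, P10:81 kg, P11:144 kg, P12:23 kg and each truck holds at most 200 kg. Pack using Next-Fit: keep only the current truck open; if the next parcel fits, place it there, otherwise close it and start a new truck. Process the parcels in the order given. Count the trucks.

Put P1 (31 kg) in truck 1; 169 kg remain.
Put P2 (180 kg) in truck 2; 20 kg remain.
Put P3 (196 kg) in truck 3; 4 kg remain.
Put P4 (148 kg) in truck 4; 52 kg remain.
Put P5 (22 kg) in truck 4; 30 kg remain.
Put P6 (92 kg) in truck 5; 108 kg remain.
Put P7 (84 kg) in truck 5; 24 kg remain.
Put P8 (161 kg) in truck 6; 39 kg remain.
Put P9 (155 kg) in truck 7; 45 kg remain.
Put P10 (81 kg) in truck 8; 119 kg remain.
Put P11 (144 kg) in truck 9; 56 kg remain.
Put P12 (23 kg) in truck 9; 33 kg remain.
Final trucks: [31] [180] [196] [148,22] [92,84] [161] [155] [81] [144,23].

9 trucks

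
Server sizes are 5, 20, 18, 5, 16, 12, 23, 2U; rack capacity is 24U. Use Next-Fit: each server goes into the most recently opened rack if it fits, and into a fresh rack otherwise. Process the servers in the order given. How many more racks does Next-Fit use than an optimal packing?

Next-Fit: [5] [20] [18,5] [16] [12] [23] [2] → 7 racks.
Total size 101U; any packing needs at least ⌈101/24⌉ = 5 racks.
An optimal packing achieves that bound: [23] [20,2] [18,5] [16,5] [12] → 5 racks.
Excess: 7 − 5 = 2.

2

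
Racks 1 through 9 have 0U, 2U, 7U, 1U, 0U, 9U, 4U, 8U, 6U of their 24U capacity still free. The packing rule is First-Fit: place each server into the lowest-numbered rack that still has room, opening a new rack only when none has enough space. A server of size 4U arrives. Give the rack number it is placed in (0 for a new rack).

3

Racks with room: rack 3 (7U), rack 6 (9U), rack 7 (4U), rack 8 (8U), rack 9 (6U).
The first with room is rack 3.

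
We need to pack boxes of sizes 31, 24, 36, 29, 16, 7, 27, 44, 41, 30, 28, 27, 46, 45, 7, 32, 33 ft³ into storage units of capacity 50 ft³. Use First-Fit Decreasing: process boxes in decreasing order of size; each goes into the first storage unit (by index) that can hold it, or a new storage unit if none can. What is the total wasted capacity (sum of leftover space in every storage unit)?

197

Sorted descending: 46, 45, 44, 41, 36, 33, 32, 31, 30, 29, 28, 27, 27, 24, 16, 7, 7.
Put 46 ft³ in storage unit 1; 4 ft³ remain.
Put 45 ft³ in storage unit 2; 5 ft³ remain.
Put 44 ft³ in storage unit 3; 6 ft³ remain.
Put 41 ft³ in storage unit 4; 9 ft³ remain.
Put 36 ft³ in storage unit 5; 14 ft³ remain.
Put 33 ft³ in storage unit 6; 17 ft³ remain.
Put 32 ft³ in storage unit 7; 18 ft³ remain.
Put 31 ft³ in storage unit 8; 19 ft³ remain.
Put 30 ft³ in storage unit 9; 20 ft³ remain.
Put 29 ft³ in storage unit 10; 21 ft³ remain.
Put 28 ft³ in storage unit 11; 22 ft³ remain.
Put 27 ft³ in storage unit 12; 23 ft³ remain.
Put 27 ft³ in storage unit 13; 23 ft³ remain.
Put 24 ft³ in storage unit 14; 26 ft³ remain.
Put 16 ft³ in storage unit 6; 1 ft³ remain.
Put 7 ft³ in storage unit 4; 2 ft³ remain.
Put 7 ft³ in storage unit 5; 7 ft³ remain.
14 storage units × 50 ft³ = 700 ft³; used 503 ft³; unused 197 ft³.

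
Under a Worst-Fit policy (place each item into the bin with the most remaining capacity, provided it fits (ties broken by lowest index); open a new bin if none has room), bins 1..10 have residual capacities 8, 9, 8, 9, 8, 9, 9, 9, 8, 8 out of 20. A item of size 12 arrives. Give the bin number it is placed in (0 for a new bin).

0

No bin has ≥ 12 free, so a new bin is opened.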